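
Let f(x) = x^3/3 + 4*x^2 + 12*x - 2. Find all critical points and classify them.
f'(x) = x^2 + 8*x + 12

Solve f'(x) = 0:
  Factor: x^2 + 8*x + 12 = (x + 2)*(x + 6) = 0.
  ⇒ x = -6, -2

f''(x) = 2*x + 8
Second-derivative test at each critical point:
  f''(-6) = -4 < 0 → local maximum
  f''(-2) = 4 > 0 → local minimum

Critical points: x = -6 (local maximum); x = -2 (local minimum)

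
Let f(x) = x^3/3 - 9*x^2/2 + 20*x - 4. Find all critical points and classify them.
f'(x) = x^2 - 9*x + 20

Solve f'(x) = 0:
  Factor: x^2 - 9*x + 20 = (x - 5)*(x - 4) = 0.
  ⇒ x = 4, 5

f''(x) = 2*x - 9
Second-derivative test at each critical point:
  f''(4) = -1 < 0 → local maximum
  f''(5) = 1 > 0 → local minimum

Critical points: x = 4 (local maximum); x = 5 (local minimum)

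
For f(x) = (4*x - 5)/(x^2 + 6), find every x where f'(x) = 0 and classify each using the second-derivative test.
f'(x) = 2*(-2*x^2 + 5*x + 12)/(x^4 + 12*x^2 + 36)

Solve f'(x) = 0:
  f'(x) = -2*(x - 4)*(2*x + 3)/(x^2 + 6)^2; the denominator is positive wherever f is defined, so f'(x) = 0 ⇔ -4*x^2 + 10*x + 24 = 0.
  Factor: -4*x^2 + 10*x + 24 = -2*(x - 4)*(2*x + 3) = 0.
  ⇒ x = -3/2, 4

f''(x) = 2*(4*x^2*(4*x - 5) + (5 - 12*x)*(x^2 + 6))/(x^2 + 6)^3
Second-derivative test at each critical point:
  f''(-3/2) = 32/99 > 0 → local minimum
  f''(4) = -1/22 < 0 → local maximum

Critical points: x = -3/2 (local minimum); x = 4 (local maximum)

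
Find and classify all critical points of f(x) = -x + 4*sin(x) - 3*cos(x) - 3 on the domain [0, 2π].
f'(x) = 3*sin(x) + 4*cos(x) - 1

Solve f'(x) = 0 on [0, 2π]:
  f'(x) = 0 ⇔ 3*sin(x) + 4*cos(x) = 1. Write the left side as R·cos(x + φ) with R = √(4² + (-3)²) = 5, cos φ = 4/5, sin φ = -3/5; then cos(x + φ) = 1/5. Solve for x and keep the solutions lying in [0, 2π].
  ⇒ x = atan((3 + 8*sqrt(6))/(4 - 6*sqrt(6))) + pi ≈ 2.0129, atan((3 - 8*sqrt(6))/(4 + 6*sqrt(6))) + 2*pi ≈ 5.5572

f''(x) = -4*sin(x) + 3*cos(x)
Second-derivative test at each critical point:
  f''(2.0129) = -4.8990 < 0 → local maximum
  f''(5.5572) = 4.8990 > 0 → local minimum

Critical points: x = atan((3 + 8*sqrt(6))/(4 - 6*sqrt(6))) + pi ≈ 2.0129 (local maximum); x = atan((3 - 8*sqrt(6))/(4 + 6*sqrt(6))) + 2*pi ≈ 5.5572 (local minimum)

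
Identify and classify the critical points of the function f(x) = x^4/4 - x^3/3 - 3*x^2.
f'(x) = x*(x^2 - x - 6)

Solve f'(x) = 0:
  Factor: x^3 - x^2 - 6*x = x*(x - 3)*(x + 2) = 0.
  ⇒ x = -2, 0, 3

f''(x) = 3*x^2 - 2*x - 6
Second-derivative test at each critical point:
  f''(-2) = 10 > 0 → local minimum
  f''(0) = -6 < 0 → local maximum
  f''(3) = 15 > 0 → local minimum

Critical points: x = -2 (local minimum); x = 0 (local maximum); x = 3 (local minimum)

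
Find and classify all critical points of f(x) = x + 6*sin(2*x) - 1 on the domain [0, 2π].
f'(x) = 12*cos(2*x) + 1

Solve f'(x) = 0 on [0, 2π]:
  f'(x) = 0 ⇔ cos(2*x) = -1/12, i.e. 2*x = ±arccos(-1/12) + 2nπ; keep the solutions lying in [0, 2π].
  ⇒ x = acos(-1/12)/2 ≈ 0.8271, pi - acos(-1/12)/2 ≈ 2.3145, acos(-1/12)/2 + pi ≈ 3.9687, -acos(-1/12)/2 + 2*pi ≈ 5.4561

f''(x) = -24*sin(2*x)
Second-derivative test at each critical point:
  f''(0.8271) = -23.9165 < 0 → local maximum
  f''(2.3145) = 23.9165 > 0 → local minimum
  f''(3.9687) = -23.9165 < 0 → local maximum
  f''(5.4561) = 23.9165 > 0 → local minimum

Critical points: x = acos(-1/12)/2 ≈ 0.8271 (local maximum); x = pi - acos(-1/12)/2 ≈ 2.3145 (local minimum); x = acos(-1/12)/2 + pi ≈ 3.9687 (local maximum); x = -acos(-1/12)/2 + 2*pi ≈ 5.4561 (local minimum)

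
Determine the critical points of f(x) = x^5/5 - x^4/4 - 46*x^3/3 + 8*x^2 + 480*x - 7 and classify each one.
f'(x) = x^4 - x^3 - 46*x^2 + 16*x + 480

Solve f'(x) = 0:
  Factor: x^4 - x^3 - 46*x^2 + 16*x + 480 = (x - 6)*(x - 4)*(x + 4)*(x + 5) = 0.
  ⇒ x = -5, -4, 4, 6

f''(x) = 4*x^3 - 3*x^2 - 92*x + 16
Second-derivative test at each critical point:
  f''(-5) = -99 < 0 → local maximum
  f''(-4) = 80 > 0 → local minimum
  f''(4) = -144 < 0 → local maximum
  f''(6) = 220 > 0 → local minimum

Critical points: x = -5 (local maximum); x = -4 (local minimum); x = 4 (local maximum); x = 6 (local minimum)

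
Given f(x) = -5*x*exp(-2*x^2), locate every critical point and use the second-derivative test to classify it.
f'(x) = 5*(4*x^2 - 1)*exp(-2*x^2)

Solve f'(x) = 0:
  f'(x) = (20*x^2 - 5)·exp(-2*x^2) and exp(-2*x^2) > 0 for every x, so f'(x) = 0 ⇔ 20*x^2 - 5 = 0.
  Factor: 20*x^2 - 5 = 5*(2*x - 1)*(2*x + 1) = 0.
  ⇒ x = -1/2, 1/2

f''(x) = (-80*x^3 + 60*x)*exp(-2*x^2)
Second-derivative test at each critical point:
  f''(-1/2) = -12.1306 < 0 → local maximum
  f''(1/2) = 12.1306 > 0 → local minimum

Critical points: x = -1/2 (local maximum); x = 1/2 (local minimum)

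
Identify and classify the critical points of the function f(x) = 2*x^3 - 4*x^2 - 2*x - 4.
f'(x) = 6*x^2 - 8*x - 2

Solve f'(x) = 0:
  Factor: 6*x^2 - 8*x - 2 = 2*(3*x^2 - 4*x - 1); 3*x^2 - 4*x - 1 = 0 has no rational roots; quadratic formula: x = (4 ± √28)/6.
  ⇒ x = 2/3 - sqrt(7)/3 ≈ -0.2153, 2/3 + sqrt(7)/3 ≈ 1.5486

f''(x) = 12*x - 8
Second-derivative test at each critical point:
  f''(-0.2153) = -10.5830 < 0 → local maximum
  f''(1.5486) = 10.5830 > 0 → local minimum

Critical points: x = 2/3 - sqrt(7)/3 ≈ -0.2153 (local maximum); x = 2/3 + sqrt(7)/3 ≈ 1.5486 (local minimum)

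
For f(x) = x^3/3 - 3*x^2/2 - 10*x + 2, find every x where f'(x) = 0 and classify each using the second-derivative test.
f'(x) = x^2 - 3*x - 10

Solve f'(x) = 0:
  Factor: x^2 - 3*x - 10 = (x - 5)*(x + 2) = 0.
  ⇒ x = -2, 5

f''(x) = 2*x - 3
Second-derivative test at each critical point:
  f''(-2) = -7 < 0 → local maximum
  f''(5) = 7 > 0 → local minimum

Critical points: x = -2 (local maximum); x = 5 (local minimum)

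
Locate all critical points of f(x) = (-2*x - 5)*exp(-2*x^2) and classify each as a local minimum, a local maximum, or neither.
f'(x) = 2*(2*x*(2*x + 5) - 1)*exp(-2*x^2)

Solve f'(x) = 0:
  f'(x) = (8*x^2 + 20*x - 2)·exp(-2*x^2) and exp(-2*x^2) > 0 for every x, so f'(x) = 0 ⇔ 8*x^2 + 20*x - 2 = 0.
  Factor: 8*x^2 + 20*x - 2 = 2*(4*x^2 + 10*x - 1); 4*x^2 + 10*x - 1 = 0 has no rational roots; quadratic formula: x = (-10 ± √116)/8.
  ⇒ x = -sqrt(29)/4 - 5/4 ≈ -2.5963, -5/4 + sqrt(29)/4 ≈ 0.0963

f''(x) = 4*(-8*x^3 - 20*x^2 + 6*x + 5)*exp(-2*x^2)
Second-derivative test at each critical point:
  f''(-2.5963) = -3.008e-05 < 0 → local maximum
  f''(0.0963) = 21.1449 > 0 → local minimum

Critical points: x = -sqrt(29)/4 - 5/4 ≈ -2.5963 (local maximum); x = -5/4 + sqrt(29)/4 ≈ 0.0963 (local minimum)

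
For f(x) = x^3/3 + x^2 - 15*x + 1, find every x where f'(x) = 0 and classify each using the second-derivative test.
f'(x) = x^2 + 2*x - 15

Solve f'(x) = 0:
  Factor: x^2 + 2*x - 15 = (x - 3)*(x + 5) = 0.
  ⇒ x = -5, 3

f''(x) = 2*x + 2
Second-derivative test at each critical point:
  f''(-5) = -8 < 0 → local maximum
  f''(3) = 8 > 0 → local minimum

Critical points: x = -5 (local maximum); x = 3 (local minimum)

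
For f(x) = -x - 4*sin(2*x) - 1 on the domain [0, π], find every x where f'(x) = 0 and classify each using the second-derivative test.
f'(x) = 16*sin(x)^2 - 9

Solve f'(x) = 0 on [0, π]:
  f'(x) = 0 ⇔ cos(2*x) = -1/8, i.e. 2*x = ±arccos(-1/8) + 2nπ; keep the solutions lying in [0, π].
  ⇒ x = acos(-1/8)/2 ≈ 0.8481, pi - acos(-1/8)/2 ≈ 2.2935

f''(x) = 16*sin(2*x)
Second-derivative test at each critical point:
  f''(0.8481) = 15.8745 > 0 → local minimum
  f''(2.2935) = -15.8745 < 0 → local maximum

Critical points: x = acos(-1/8)/2 ≈ 0.8481 (local minimum); x = pi - acos(-1/8)/2 ≈ 2.2935 (local maximum)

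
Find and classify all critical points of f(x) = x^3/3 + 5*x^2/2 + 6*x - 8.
f'(x) = x^2 + 5*x + 6

Solve f'(x) = 0:
  Factor: x^2 + 5*x + 6 = (x + 2)*(x + 3) = 0.
  ⇒ x = -3, -2

f''(x) = 2*x + 5
Second-derivative test at each critical point:
  f''(-3) = -1 < 0 → local maximum
  f''(-2) = 1 > 0 → local minimum

Critical points: x = -3 (local maximum); x = -2 (local minimum)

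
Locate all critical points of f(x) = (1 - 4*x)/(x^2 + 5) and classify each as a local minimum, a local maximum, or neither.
f'(x) = 2*(2*x^2 - x - 10)/(x^4 + 10*x^2 + 25)

Solve f'(x) = 0:
  f'(x) = 2*(x + 2)*(2*x - 5)/(x^2 + 5)^2; the denominator is positive wherever f is defined, so f'(x) = 0 ⇔ 4*x^2 - 2*x - 20 = 0.
  Factor: 4*x^2 - 2*x - 20 = 2*(x + 2)*(2*x - 5) = 0.
  ⇒ x = -2, 5/2

f''(x) = 2*(4*x^2*(1 - 4*x) + (12*x - 1)*(x^2 + 5))/(x^2 + 5)^3
Second-derivative test at each critical point:
  f''(-2) = -2/9 < 0 → local maximum
  f''(5/2) = 32/225 > 0 → local minimum

Critical points: x = -2 (local maximum); x = 5/2 (local minimum)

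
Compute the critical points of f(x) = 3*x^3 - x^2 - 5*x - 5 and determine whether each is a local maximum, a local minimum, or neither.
f'(x) = 9*x^2 - 2*x - 5

Solve f'(x) = 0:
  9*x^2 - 2*x - 5 = 0 has no rational roots; quadratic formula: x = (2 ± √184)/18.
  ⇒ x = 1/9 - sqrt(46)/9 ≈ -0.6425, 1/9 + sqrt(46)/9 ≈ 0.8647

f''(x) = 18*x - 2
Second-derivative test at each critical point:
  f''(-0.6425) = -13.5647 < 0 → local maximum
  f''(0.8647) = 13.5647 > 0 → local minimum

Critical points: x = 1/9 - sqrt(46)/9 ≈ -0.6425 (local maximum); x = 1/9 + sqrt(46)/9 ≈ 0.8647 (local minimum)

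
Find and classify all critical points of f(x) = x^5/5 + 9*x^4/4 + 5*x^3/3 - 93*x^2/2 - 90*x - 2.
f'(x) = x^4 + 9*x^3 + 5*x^2 - 93*x - 90

Solve f'(x) = 0:
  Factor: x^4 + 9*x^3 + 5*x^2 - 93*x - 90 = (x - 3)*(x + 1)*(x + 5)*(x + 6) = 0.
  ⇒ x = -6, -5, -1, 3

f''(x) = 4*x^3 + 27*x^2 + 10*x - 93
Second-derivative test at each critical point:
  f''(-6) = -45 < 0 → local maximum
  f''(-5) = 32 > 0 → local minimum
  f''(-1) = -80 < 0 → local maximum
  f''(3) = 288 > 0 → local minimum

Critical points: x = -6 (local maximum); x = -5 (local minimum); x = -1 (local maximum); x = 3 (local minimum)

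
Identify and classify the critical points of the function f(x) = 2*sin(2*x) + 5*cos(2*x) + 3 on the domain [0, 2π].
f'(x) = -10*sin(2*x) + 4*cos(2*x)

Solve f'(x) = 0 on [0, 2π]:
  f'(x) = 0 ⇔ 2*cos(2*x) = 5*sin(2*x) ⇔ tan(2*x) = 2/5, i.e. 2*x = arctan(2/5) + nπ; keep the solutions lying in [0, 2π].
  ⇒ x = atan(2/5)/2 ≈ 0.1903, atan(2/5)/2 + pi/2 ≈ 1.7610, atan(2/5)/2 + pi ≈ 3.3318, atan(2/5)/2 + 3*pi/2 ≈ 4.9026

f''(x) = -8*sin(2*x) - 20*cos(2*x)
Second-derivative test at each critical point:
  f''(0.1903) = -21.5407 < 0 → local maximum
  f''(1.7610) = 21.5407 > 0 → local minimum
  f''(3.3318) = -21.5407 < 0 → local maximum
  f''(4.9026) = 21.5407 > 0 → local minimum

Critical points: x = atan(2/5)/2 ≈ 0.1903 (local maximum); x = atan(2/5)/2 + pi/2 ≈ 1.7610 (local minimum); x = atan(2/5)/2 + pi ≈ 3.3318 (local maximum); x = atan(2/5)/2 + 3*pi/2 ≈ 4.9026 (local minimum)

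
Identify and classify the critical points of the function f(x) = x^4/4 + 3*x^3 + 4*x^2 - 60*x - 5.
f'(x) = x^3 + 9*x^2 + 8*x - 60

Solve f'(x) = 0:
  Factor: x^3 + 9*x^2 + 8*x - 60 = (x - 2)*(x + 5)*(x + 6) = 0.
  ⇒ x = -6, -5, 2

f''(x) = 3*x^2 + 18*x + 8
Second-derivative test at each critical point:
  f''(-6) = 8 > 0 → local minimum
  f''(-5) = -7 < 0 → local maximum
  f''(2) = 56 > 0 → local minimum

Critical points: x = -6 (local minimum); x = -5 (local maximum); x = 2 (local minimum)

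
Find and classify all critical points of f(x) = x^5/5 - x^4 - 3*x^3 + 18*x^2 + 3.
f'(x) = x*(x^3 - 4*x^2 - 9*x + 36)

Solve f'(x) = 0:
  Factor: x^4 - 4*x^3 - 9*x^2 + 36*x = x*(x - 4)*(x - 3)*(x + 3) = 0.
  ⇒ x = -3, 0, 3, 4

f''(x) = 4*x^3 - 12*x^2 - 18*x + 36
Second-derivative test at each critical point:
  f''(-3) = -126 < 0 → local maximum
  f''(0) = 36 > 0 → local minimum
  f''(3) = -18 < 0 → local maximum
  f''(4) = 28 > 0 → local minimum

Critical points: x = -3 (local maximum); x = 0 (local minimum); x = 3 (local maximum); x = 4 (local minimum)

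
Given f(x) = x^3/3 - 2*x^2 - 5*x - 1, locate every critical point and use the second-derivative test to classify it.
f'(x) = x^2 - 4*x - 5

Solve f'(x) = 0:
  Factor: x^2 - 4*x - 5 = (x - 5)*(x + 1) = 0.
  ⇒ x = -1, 5

f''(x) = 2*x - 4
Second-derivative test at each critical point:
  f''(-1) = -6 < 0 → local maximum
  f''(5) = 6 > 0 → local minimum

Critical points: x = -1 (local maximum); x = 5 (local minimum)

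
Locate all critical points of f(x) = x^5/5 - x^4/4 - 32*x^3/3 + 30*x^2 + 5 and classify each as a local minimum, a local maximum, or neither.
f'(x) = x*(x^3 - x^2 - 32*x + 60)

Solve f'(x) = 0:
  Factor: x^4 - x^3 - 32*x^2 + 60*x = x*(x - 5)*(x - 2)*(x + 6) = 0.
  ⇒ x = -6, 0, 2, 5

f''(x) = 4*x^3 - 3*x^2 - 64*x + 60
Second-derivative test at each critical point:
  f''(-6) = -528 < 0 → local maximum
  f''(0) = 60 > 0 → local minimum
  f''(2) = -48 < 0 → local maximum
  f''(5) = 165 > 0 → local minimum

Critical points: x = -6 (local maximum); x = 0 (local minimum); x = 2 (local maximum); x = 5 (local minimum)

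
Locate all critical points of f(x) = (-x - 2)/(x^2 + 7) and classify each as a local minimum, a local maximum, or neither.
f'(x) = (-x^2 + 2*x*(x + 2) - 7)/(x^2 + 7)^2

Solve f'(x) = 0:
  f'(x) = (x^2 + 4*x - 7)/(x^2 + 7)^2; the denominator is positive wherever f is defined, so f'(x) = 0 ⇔ x^2 + 4*x - 7 = 0.
  x^2 + 4*x - 7 = 0 has no rational roots; quadratic formula: x = (-4 ± √44)/2.
  ⇒ x = -sqrt(11) - 2 ≈ -5.3166, -2 + sqrt(11) ≈ 1.3166

f''(x) = 2*(-4*x^2*(x + 2) + (3*x + 2)*(x^2 + 7))/(x^2 + 7)^3
Second-derivative test at each critical point:
  f''(-5.3166) = -0.0053 < 0 → local maximum
  f''(1.3166) = 0.0870 > 0 → local minimum

Critical points: x = -sqrt(11) - 2 ≈ -5.3166 (local maximum); x = -2 + sqrt(11) ≈ 1.3166 (local minimum)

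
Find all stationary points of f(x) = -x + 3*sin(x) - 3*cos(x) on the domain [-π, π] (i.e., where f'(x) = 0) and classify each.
f'(x) = 3*sqrt(2)*sin(x + pi/4) - 1

Solve f'(x) = 0 on [-π, π]:
  f'(x) = 0 ⇔ 3*sin(x) + 3*cos(x) = 1. Write the left side as R·cos(x + φ) with R = √(3² + (-3)²) = 3*sqrt(2), cos φ = sqrt(2)/2, sin φ = -sqrt(2)/2; then cos(x + φ) = sqrt(2)/6. Solve for x and keep the solutions lying in [-π, π].
  ⇒ x = atan((1 - sqrt(17))/(1 + sqrt(17))) ≈ -0.5475, atan((1 + sqrt(17))/(1 - sqrt(17))) + pi ≈ 2.1183

f''(x) = 3*sqrt(2)*cos(x + pi/4)
Second-derivative test at each critical point:
  f''(-0.5475) = 4.1231 > 0 → local minimum
  f''(2.1183) = -4.1231 < 0 → local maximum

Critical points: x = atan((1 - sqrt(17))/(1 + sqrt(17))) ≈ -0.5475 (local minimum); x = atan((1 + sqrt(17))/(1 - sqrt(17))) + pi ≈ 2.1183 (local maximum)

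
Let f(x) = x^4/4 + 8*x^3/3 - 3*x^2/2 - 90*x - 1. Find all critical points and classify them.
f'(x) = x^3 + 8*x^2 - 3*x - 90

Solve f'(x) = 0:
  Factor: x^3 + 8*x^2 - 3*x - 90 = (x - 3)*(x + 5)*(x + 6) = 0.
  ⇒ x = -6, -5, 3

f''(x) = 3*x^2 + 16*x - 3
Second-derivative test at each critical point:
  f''(-6) = 9 > 0 → local minimum
  f''(-5) = -8 < 0 → local maximum
  f''(3) = 72 > 0 → local minimum

Critical points: x = -6 (local minimum); x = -5 (local maximum); x = 3 (local minimum)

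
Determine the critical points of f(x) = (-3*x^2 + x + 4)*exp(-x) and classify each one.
f'(x) = (3*x^2 - 7*x - 3)*exp(-x)

Solve f'(x) = 0:
  f'(x) = (3*x^2 - 7*x - 3)·exp(-x) and exp(-x) > 0 for every x, so f'(x) = 0 ⇔ 3*x^2 - 7*x - 3 = 0.
  3*x^2 - 7*x - 3 = 0 has no rational roots; quadratic formula: x = (7 ± √85)/6.
  ⇒ x = 7/6 - sqrt(85)/6 ≈ -0.3699, 7/6 + sqrt(85)/6 ≈ 2.7033

f''(x) = (-3*x^2 + 13*x - 4)*exp(-x)
Second-derivative test at each critical point:
  f''(-0.3699) = -13.3464 < 0 → local maximum
  f''(2.7033) = 0.6176 > 0 → local minimum

Critical points: x = 7/6 - sqrt(85)/6 ≈ -0.3699 (local maximum); x = 7/6 + sqrt(85)/6 ≈ 2.7033 (local minimum)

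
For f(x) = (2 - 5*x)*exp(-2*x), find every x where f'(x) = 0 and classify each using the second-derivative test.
f'(x) = (10*x - 9)*exp(-2*x)

Solve f'(x) = 0:
  f'(x) = (10*x - 9)·exp(-2*x) and exp(-2*x) > 0 for every x, so f'(x) = 0 ⇔ 10*x - 9 = 0.
  10*x - 9 = 0.
  ⇒ x = 9/10

f''(x) = 4*(7 - 5*x)*exp(-2*x)
Second-derivative test at each critical point:
  f''(9/10) = 1.6530 > 0 → local minimum

Critical points: x = 9/10 (local minimum)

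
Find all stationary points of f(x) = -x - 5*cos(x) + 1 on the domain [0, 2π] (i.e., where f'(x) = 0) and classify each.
f'(x) = 5*sin(x) - 1

Solve f'(x) = 0 on [0, 2π]:
  f'(x) = 0 ⇔ sin(x) = 1/5, i.e. x = arcsin(1/5) + 2nπ or x = π − arcsin(1/5) + 2nπ; keep the solutions lying in [0, 2π].
  ⇒ x = asin(1/5) ≈ 0.2014, pi - asin(1/5) ≈ 2.9402

f''(x) = 5*cos(x)
Second-derivative test at each critical point:
  f''(0.2014) = 4.8990 > 0 → local minimum
  f''(2.9402) = -4.8990 < 0 → local maximum

Critical points: x = asin(1/5) ≈ 0.2014 (local minimum); x = pi - asin(1/5) ≈ 2.9402 (local maximum)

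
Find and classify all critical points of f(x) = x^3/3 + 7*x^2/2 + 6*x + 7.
f'(x) = x^2 + 7*x + 6

Solve f'(x) = 0:
  Factor: x^2 + 7*x + 6 = (x + 1)*(x + 6) = 0.
  ⇒ x = -6, -1

f''(x) = 2*x + 7
Second-derivative test at each critical point:
  f''(-6) = -5 < 0 → local maximum
  f''(-1) = 5 > 0 → local minimum

Critical points: x = -6 (local maximum); x = -1 (local minimum)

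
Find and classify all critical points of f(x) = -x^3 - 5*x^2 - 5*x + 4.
f'(x) = -3*x^2 - 10*x - 5

Solve f'(x) = 0:
  3*x^2 + 10*x + 5 = 0 has no rational roots; quadratic formula: x = (-10 ± √40)/6.
  ⇒ x = -5/3 - sqrt(10)/3 ≈ -2.7208, -5/3 + sqrt(10)/3 ≈ -0.6126

f''(x) = -6*x - 10
Second-derivative test at each critical point:
  f''(-2.7208) = 6.3246 > 0 → local minimum
  f''(-0.6126) = -6.3246 < 0 → local maximum

Critical points: x = -5/3 - sqrt(10)/3 ≈ -2.7208 (local minimum); x = -5/3 + sqrt(10)/3 ≈ -0.6126 (local maximum)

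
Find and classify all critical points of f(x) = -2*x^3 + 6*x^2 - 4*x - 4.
f'(x) = -6*x^2 + 12*x - 4

Solve f'(x) = 0:
  Factor: -6*x^2 + 12*x - 4 = -2*(3*x^2 - 6*x + 2); 3*x^2 - 6*x + 2 = 0 has no rational roots; quadratic formula: x = (6 ± √12)/6.
  ⇒ x = 1 - sqrt(3)/3 ≈ 0.4226, sqrt(3)/3 + 1 ≈ 1.5774

f''(x) = 12 - 12*x
Second-derivative test at each critical point:
  f''(0.4226) = 6.9282 > 0 → local minimum
  f''(1.5774) = -6.9282 < 0 → local maximum

Critical points: x = 1 - sqrt(3)/3 ≈ 0.4226 (local minimum); x = sqrt(3)/3 + 1 ≈ 1.5774 (local maximum)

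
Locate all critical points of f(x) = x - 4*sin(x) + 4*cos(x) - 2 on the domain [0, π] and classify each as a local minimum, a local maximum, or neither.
f'(x) = -4*sqrt(2)*sin(x + pi/4) + 1

Solve f'(x) = 0 on [0, π]:
  f'(x) = 0 ⇔ -4*sin(x) - 4*cos(x) = -1. Write the left side as R·cos(x + φ) with R = √((-4)² + 4²) = 4*sqrt(2), cos φ = -sqrt(2)/2, sin φ = sqrt(2)/2; then cos(x + φ) = -sqrt(2)/8. Solve for x and keep the solutions lying in [0, π].
  ⇒ x = atan((1 + sqrt(31))/(1 - sqrt(31))) + pi ≈ 2.1785

f''(x) = -4*sqrt(2)*cos(x + pi/4)
Second-derivative test at each critical point:
  f''(2.1785) = 5.5678 > 0 → local minimum

Critical points: x = atan((1 + sqrt(31))/(1 - sqrt(31))) + pi ≈ 2.1785 (local minimum)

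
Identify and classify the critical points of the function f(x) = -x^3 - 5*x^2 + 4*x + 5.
f'(x) = -3*x^2 - 10*x + 4

Solve f'(x) = 0:
  3*x^2 + 10*x - 4 = 0 has no rational roots; quadratic formula: x = (-10 ± √148)/6.
  ⇒ x = -sqrt(37)/3 - 5/3 ≈ -3.6943, -5/3 + sqrt(37)/3 ≈ 0.3609

f''(x) = -6*x - 10
Second-derivative test at each critical point:
  f''(-3.6943) = 12.1655 > 0 → local minimum
  f''(0.3609) = -12.1655 < 0 → local maximum

Critical points: x = -sqrt(37)/3 - 5/3 ≈ -3.6943 (local minimum); x = -5/3 + sqrt(37)/3 ≈ 0.3609 (local maximum)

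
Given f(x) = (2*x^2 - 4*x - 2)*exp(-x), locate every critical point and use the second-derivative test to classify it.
f'(x) = 2*(-x^2 + 4*x - 1)*exp(-x)

Solve f'(x) = 0:
  f'(x) = (-2*x^2 + 8*x - 2)·exp(-x) and exp(-x) > 0 for every x, so f'(x) = 0 ⇔ -2*x^2 + 8*x - 2 = 0.
  Factor: -2*x^2 + 8*x - 2 = -2*(x^2 - 4*x + 1); x^2 - 4*x + 1 = 0 has no rational roots; quadratic formula: x = (4 ± √12)/2.
  ⇒ x = 2 - sqrt(3) ≈ 0.2679, sqrt(3) + 2 ≈ 3.7321

f''(x) = 2*(x^2 - 6*x + 5)*exp(-x)
Second-derivative test at each critical point:
  f''(0.2679) = 5.2997 > 0 → local minimum
  f''(3.7321) = -0.1659 < 0 → local maximum

Critical points: x = 2 - sqrt(3) ≈ 0.2679 (local minimum); x = sqrt(3) + 2 ≈ 3.7321 (local maximum)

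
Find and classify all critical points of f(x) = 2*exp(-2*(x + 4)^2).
f'(x) = 8*(-x - 4)*exp(-2*(x + 4)^2)

Solve f'(x) = 0:
  f'(x) = (-8*x - 32)·exp(-2*(x + 4)^2) and exp(-2*(x + 4)^2) > 0 for every x, so f'(x) = 0 ⇔ -8*x - 32 = 0.
  Factor: -8*x - 32 = -8*(x + 4) = 0.
  ⇒ x = -4

f''(x) = 8*(4*(x + 4)^2 - 1)*exp(-2*(x + 4)^2)
Second-derivative test at each critical point:
  f''(-4) = -8 < 0 → local maximum

Critical points: x = -4 (local maximum)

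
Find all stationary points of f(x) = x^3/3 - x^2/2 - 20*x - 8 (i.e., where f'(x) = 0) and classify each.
f'(x) = x^2 - x - 20

Solve f'(x) = 0:
  Factor: x^2 - x - 20 = (x - 5)*(x + 4) = 0.
  ⇒ x = -4, 5

f''(x) = 2*x - 1
Second-derivative test at each critical point:
  f''(-4) = -9 < 0 → local maximum
  f''(5) = 9 > 0 → local minimum

Critical points: x = -4 (local maximum); x = 5 (local minimum)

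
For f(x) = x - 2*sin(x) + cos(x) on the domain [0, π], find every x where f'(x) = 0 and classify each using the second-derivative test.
f'(x) = -sin(x) - 2*cos(x) + 1

Solve f'(x) = 0 on [0, π]:
  f'(x) = 0 ⇔ -sin(x) - 2*cos(x) = -1. Write the left side as R·cos(x + φ) with R = √((-2)² + 1²) = sqrt(5), cos φ = -2*sqrt(5)/5, sin φ = sqrt(5)/5; then cos(x + φ) = -sqrt(5)/5. Solve for x and keep the solutions lying in [0, π].
  ⇒ x = pi/2 ≈ 1.5708

f''(x) = 2*sin(x) - cos(x)
Second-derivative test at each critical point:
  f''(1.5708) = 2 > 0 → local minimum

Critical points: x = pi/2 ≈ 1.5708 (local minimum)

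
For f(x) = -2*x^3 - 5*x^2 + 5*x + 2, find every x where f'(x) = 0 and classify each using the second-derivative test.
f'(x) = -6*x^2 - 10*x + 5

Solve f'(x) = 0:
  6*x^2 + 10*x - 5 = 0 has no rational roots; quadratic formula: x = (-10 ± √220)/12.
  ⇒ x = -sqrt(55)/6 - 5/6 ≈ -2.0694, -5/6 + sqrt(55)/6 ≈ 0.4027

f''(x) = -12*x - 10
Second-derivative test at each critical point:
  f''(-2.0694) = 14.8324 > 0 → local minimum
  f''(0.4027) = -14.8324 < 0 → local maximum

Critical points: x = -sqrt(55)/6 - 5/6 ≈ -2.0694 (local minimum); x = -5/6 + sqrt(55)/6 ≈ 0.4027 (local maximum)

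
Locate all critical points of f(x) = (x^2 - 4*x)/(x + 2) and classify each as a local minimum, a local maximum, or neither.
f'(x) = (x^2 + 4*x - 8)/(x^2 + 4*x + 4)

Solve f'(x) = 0:
  f'(x) = (x^2 + 4*x - 8)/(x + 2)^2; the denominator is positive wherever f is defined, so f'(x) = 0 ⇔ x^2 + 4*x - 8 = 0.
  x^2 + 4*x - 8 = 0 has no rational roots; quadratic formula: x = (-4 ± √48)/2.
  ⇒ x = -2*sqrt(3) - 2 ≈ -5.4641, -2 + 2*sqrt(3) ≈ 1.4641

f''(x) = 24/(x^3 + 6*x^2 + 12*x + 8)
Second-derivative test at each critical point:
  f''(-5.4641) = -0.5774 < 0 → local maximum
  f''(1.4641) = 0.5774 > 0 → local minimum

Critical points: x = -2*sqrt(3) - 2 ≈ -5.4641 (local maximum); x = -2 + 2*sqrt(3) ≈ 1.4641 (local minimum)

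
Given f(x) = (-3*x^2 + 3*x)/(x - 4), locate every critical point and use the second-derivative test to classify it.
f'(x) = 3*(-x^2 + 8*x - 4)/(x^2 - 8*x + 16)

Solve f'(x) = 0:
  f'(x) = -3*(x^2 - 8*x + 4)/(x - 4)^2; the denominator is positive wherever f is defined, so f'(x) = 0 ⇔ -3*x^2 + 24*x - 12 = 0.
  Factor: -3*x^2 + 24*x - 12 = -3*(x^2 - 8*x + 4); x^2 - 8*x + 4 = 0 has no rational roots; quadratic formula: x = (8 ± √48)/2.
  ⇒ x = 4 - 2*sqrt(3) ≈ 0.5359, 2*sqrt(3) + 4 ≈ 7.4641

f''(x) = -72/(x^3 - 12*x^2 + 48*x - 64)
Second-derivative test at each critical point:
  f''(0.5359) = 1.7321 > 0 → local minimum
  f''(7.4641) = -1.7321 < 0 → local maximum

Critical points: x = 4 - 2*sqrt(3) ≈ 0.5359 (local minimum); x = 2*sqrt(3) + 4 ≈ 7.4641 (local maximum)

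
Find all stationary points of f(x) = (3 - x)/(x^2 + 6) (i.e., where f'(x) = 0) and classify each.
f'(x) = (-x^2 + 2*x*(x - 3) - 6)/(x^2 + 6)^2

Solve f'(x) = 0:
  f'(x) = (x^2 - 6*x - 6)/(x^2 + 6)^2; the denominator is positive wherever f is defined, so f'(x) = 0 ⇔ x^2 - 6*x - 6 = 0.
  x^2 - 6*x - 6 = 0 has no rational roots; quadratic formula: x = (6 ± √60)/2.
  ⇒ x = 3 - sqrt(15) ≈ -0.8730, 3 + sqrt(15) ≈ 6.8730

f''(x) = 2*(4*x^2*(3 - x) + 3*(x - 1)*(x^2 + 6))/(x^2 + 6)^3
Second-derivative test at each critical point:
  f''(-0.8730) = -0.1694 < 0 → local maximum
  f''(6.8730) = 0.0027 > 0 → local minimum

Critical points: x = 3 - sqrt(15) ≈ -0.8730 (local maximum); x = 3 + sqrt(15) ≈ 6.8730 (local minimum)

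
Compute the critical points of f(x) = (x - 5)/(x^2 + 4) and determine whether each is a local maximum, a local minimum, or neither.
f'(x) = (x^2 - 2*x*(x - 5) + 4)/(x^2 + 4)^2

Solve f'(x) = 0:
  f'(x) = -(x^2 - 10*x - 4)/(x^2 + 4)^2; the denominator is positive wherever f is defined, so f'(x) = 0 ⇔ -x^2 + 10*x + 4 = 0.
  x^2 - 10*x - 4 = 0 has no rational roots; quadratic formula: x = (10 ± √116)/2.
  ⇒ x = 5 - sqrt(29) ≈ -0.3852, 5 + sqrt(29) ≈ 10.3852

f''(x) = 2*(4*x^2*(x - 5) + (5 - 3*x)*(x^2 + 4))/(x^2 + 4)^3
Second-derivative test at each critical point:
  f''(-0.3852) = 0.6259 > 0 → local minimum
  f''(10.3852) = -0.0009 < 0 → local maximum

Critical points: x = 5 - sqrt(29) ≈ -0.3852 (local minimum); x = 5 + sqrt(29) ≈ 10.3852 (local maximum)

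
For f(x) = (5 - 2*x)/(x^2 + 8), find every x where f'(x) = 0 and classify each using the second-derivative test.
f'(x) = 2*(x^2 - 5*x - 8)/(x^4 + 16*x^2 + 64)

Solve f'(x) = 0:
  f'(x) = 2*(x^2 - 5*x - 8)/(x^2 + 8)^2; the denominator is positive wherever f is defined, so f'(x) = 0 ⇔ 2*x^2 - 10*x - 16 = 0.
  Factor: 2*x^2 - 10*x - 16 = 2*(x^2 - 5*x - 8); x^2 - 5*x - 8 = 0 has no rational roots; quadratic formula: x = (5 ± √57)/2.
  ⇒ x = 5/2 - sqrt(57)/2 ≈ -1.2749, 5/2 + sqrt(57)/2 ≈ 6.2749

f''(x) = 2*(4*x^2*(5 - 2*x) + (6*x - 5)*(x^2 + 8))/(x^2 + 8)^3
Second-derivative test at each critical point:
  f''(-1.2749) = -0.1630 < 0 → local maximum
  f''(6.2749) = 0.0067 > 0 → local minimum

Critical points: x = 5/2 - sqrt(57)/2 ≈ -1.2749 (local maximum); x = 5/2 + sqrt(57)/2 ≈ 6.2749 (local minimum)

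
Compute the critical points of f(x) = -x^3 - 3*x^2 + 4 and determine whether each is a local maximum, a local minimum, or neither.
f'(x) = 3*x*(-x - 2)

Solve f'(x) = 0:
  Factor: -3*x^2 - 6*x = -3*x*(x + 2) = 0.
  ⇒ x = -2, 0

f''(x) = -6*x - 6
Second-derivative test at each critical point:
  f''(-2) = 6 > 0 → local minimum
  f''(0) = -6 < 0 → local maximum

Critical points: x = -2 (local minimum); x = 0 (local maximum)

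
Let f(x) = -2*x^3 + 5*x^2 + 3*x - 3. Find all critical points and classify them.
f'(x) = -6*x^2 + 10*x + 3

Solve f'(x) = 0:
  6*x^2 - 10*x - 3 = 0 has no rational roots; quadratic formula: x = (10 ± √172)/12.
  ⇒ x = 5/6 - sqrt(43)/6 ≈ -0.2596, 5/6 + sqrt(43)/6 ≈ 1.9262

f''(x) = 10 - 12*x
Second-derivative test at each critical point:
  f''(-0.2596) = 13.1149 > 0 → local minimum
  f''(1.9262) = -13.1149 < 0 → local maximum

Critical points: x = 5/6 - sqrt(43)/6 ≈ -0.2596 (local minimum); x = 5/6 + sqrt(43)/6 ≈ 1.9262 (local maximum)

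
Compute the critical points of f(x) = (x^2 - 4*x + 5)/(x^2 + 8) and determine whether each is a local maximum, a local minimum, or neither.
f'(x) = 2*(2*x^2 + 3*x - 16)/(x^4 + 16*x^2 + 64)

Solve f'(x) = 0:
  f'(x) = 2*(2*x^2 + 3*x - 16)/(x^2 + 8)^2; the denominator is positive wherever f is defined, so f'(x) = 0 ⇔ 4*x^2 + 6*x - 32 = 0.
  Factor: 4*x^2 + 6*x - 32 = 2*(2*x^2 + 3*x - 16); 2*x^2 + 3*x - 16 = 0 has no rational roots; quadratic formula: x = (-3 ± √137)/4.
  ⇒ x = -sqrt(137)/4 - 3/4 ≈ -3.6762, -3/4 + sqrt(137)/4 ≈ 2.1762

f''(x) = 2*(-4*x^3 - 9*x^2 + 96*x + 24)/(x^6 + 24*x^4 + 192*x^2 + 512)
Second-derivative test at each critical point:
  f''(-3.6762) = -0.0506 < 0 → local maximum
  f''(2.1762) = 0.1443 > 0 → local minimum

Critical points: x = -sqrt(137)/4 - 3/4 ≈ -3.6762 (local maximum); x = -3/4 + sqrt(137)/4 ≈ 2.1762 (local minimum)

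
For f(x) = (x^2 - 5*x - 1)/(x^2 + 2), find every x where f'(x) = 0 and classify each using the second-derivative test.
f'(x) = (5*x^2 + 6*x - 10)/(x^4 + 4*x^2 + 4)

Solve f'(x) = 0:
  f'(x) = (5*x^2 + 6*x - 10)/(x^2 + 2)^2; the denominator is positive wherever f is defined, so f'(x) = 0 ⇔ 5*x^2 + 6*x - 10 = 0.
  5*x^2 + 6*x - 10 = 0 has no rational roots; quadratic formula: x = (-6 ± √236)/10.
  ⇒ x = -sqrt(59)/5 - 3/5 ≈ -2.1362, -3/5 + sqrt(59)/5 ≈ 0.9362

f''(x) = 2*(-5*x^3 - 9*x^2 + 30*x + 6)/(x^6 + 6*x^4 + 12*x^2 + 8)
Second-derivative test at each critical point:
  f''(-2.1362) = -0.3566 < 0 → local maximum
  f''(0.9362) = 1.8566 > 0 → local minimum

Critical points: x = -sqrt(59)/5 - 3/5 ≈ -2.1362 (local maximum); x = -3/5 + sqrt(59)/5 ≈ 0.9362 (local minimum)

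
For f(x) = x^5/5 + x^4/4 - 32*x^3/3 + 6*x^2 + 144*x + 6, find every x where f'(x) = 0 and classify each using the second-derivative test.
f'(x) = x^4 + x^3 - 32*x^2 + 12*x + 144

Solve f'(x) = 0:
  Factor: x^4 + x^3 - 32*x^2 + 12*x + 144 = (x - 4)*(x - 3)*(x + 2)*(x + 6) = 0.
  ⇒ x = -6, -2, 3, 4

f''(x) = 4*x^3 + 3*x^2 - 64*x + 12
Second-derivative test at each critical point:
  f''(-6) = -360 < 0 → local maximum
  f''(-2) = 120 > 0 → local minimum
  f''(3) = -45 < 0 → local maximum
  f''(4) = 60 > 0 → local minimum

Critical points: x = -6 (local maximum); x = -2 (local minimum); x = 3 (local maximum); x = 4 (local minimum)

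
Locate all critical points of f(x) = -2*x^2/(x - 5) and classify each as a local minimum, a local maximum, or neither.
f'(x) = 2*x*(10 - x)/(x - 5)^2

Solve f'(x) = 0:
  f'(x) = -2*x*(x - 10)/(x - 5)^2; the denominator is positive wherever f is defined, so f'(x) = 0 ⇔ -2*x^2 + 20*x = 0.
  Factor: -2*x^2 + 20*x = -2*x*(x - 10) = 0.
  ⇒ x = 0, 10

f''(x) = -100/(x^3 - 15*x^2 + 75*x - 125)
Second-derivative test at each critical point:
  f''(0) = 4/5 > 0 → local minimum
  f''(10) = -4/5 < 0 → local maximum

Critical points: x = 0 (local minimum); x = 10 (local maximum)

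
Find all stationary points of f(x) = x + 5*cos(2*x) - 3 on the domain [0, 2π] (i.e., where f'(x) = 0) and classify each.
f'(x) = 1 - 10*sin(2*x)

Solve f'(x) = 0 on [0, 2π]:
  f'(x) = 0 ⇔ sin(2*x) = 1/10, i.e. 2*x = arcsin(1/10) + 2nπ or 2*x = π − arcsin(1/10) + 2nπ; keep the solutions lying in [0, 2π].
  ⇒ x = asin(1/10)/2 ≈ 0.0501, -asin(1/10)/2 + pi/2 ≈ 1.5207, asin(1/10)/2 + pi ≈ 3.1917, -asin(1/10)/2 + 3*pi/2 ≈ 4.6623

f''(x) = -20*cos(2*x)
Second-derivative test at each critical point:
  f''(0.0501) = -19.8997 < 0 → local maximum
  f''(1.5207) = 19.8997 > 0 → local minimum
  f''(3.1917) = -19.8997 < 0 → local maximum
  f''(4.6623) = 19.8997 > 0 → local minimum

Critical points: x = asin(1/10)/2 ≈ 0.0501 (local maximum); x = -asin(1/10)/2 + pi/2 ≈ 1.5207 (local minimum); x = asin(1/10)/2 + pi ≈ 3.1917 (local maximum); x = -asin(1/10)/2 + 3*pi/2 ≈ 4.6623 (local minimum)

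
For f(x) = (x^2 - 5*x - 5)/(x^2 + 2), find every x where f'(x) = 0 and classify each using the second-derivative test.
f'(x) = (5*x^2 + 14*x - 10)/(x^4 + 4*x^2 + 4)

Solve f'(x) = 0:
  f'(x) = (5*x^2 + 14*x - 10)/(x^2 + 2)^2; the denominator is positive wherever f is defined, so f'(x) = 0 ⇔ 5*x^2 + 14*x - 10 = 0.
  5*x^2 + 14*x - 10 = 0 has no rational roots; quadratic formula: x = (-14 ± √396)/10.
  ⇒ x = -3*sqrt(11)/5 - 7/5 ≈ -3.3900, -7/5 + 3*sqrt(11)/5 ≈ 0.5900

f''(x) = 2*(-5*x^3 - 21*x^2 + 30*x + 14)/(x^6 + 6*x^4 + 12*x^2 + 8)
Second-derivative test at each critical point:
  f''(-3.3900) = -0.1093 < 0 → local maximum
  f''(0.5900) = 3.6093 > 0 → local minimum

Critical points: x = -3*sqrt(11)/5 - 7/5 ≈ -3.3900 (local maximum); x = -7/5 + 3*sqrt(11)/5 ≈ 0.5900 (local minimum)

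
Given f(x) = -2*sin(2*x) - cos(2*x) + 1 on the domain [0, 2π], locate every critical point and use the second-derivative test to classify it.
f'(x) = 2*sin(2*x) - 4*cos(2*x)

Solve f'(x) = 0 on [0, 2π]:
  f'(x) = 0 ⇔ -2*cos(2*x) = -sin(2*x) ⇔ tan(2*x) = 2, i.e. 2*x = arctan(2) + nπ; keep the solutions lying in [0, 2π].
  ⇒ x = atan(2)/2 ≈ 0.5536, atan(2)/2 + pi/2 ≈ 2.1244, atan(2)/2 + pi ≈ 3.6952, atan(2)/2 + 3*pi/2 ≈ 5.2660

f''(x) = 8*sin(2*x) + 4*cos(2*x)
Second-derivative test at each critical point:
  f''(0.5536) = 8.9443 > 0 → local minimum
  f''(2.1244) = -8.9443 < 0 → local maximum
  f''(3.6952) = 8.9443 > 0 → local minimum
  f''(5.2660) = -8.9443 < 0 → local maximum

Critical points: x = atan(2)/2 ≈ 0.5536 (local minimum); x = atan(2)/2 + pi/2 ≈ 2.1244 (local maximum); x = atan(2)/2 + pi ≈ 3.6952 (local minimum); x = atan(2)/2 + 3*pi/2 ≈ 5.2660 (local maximum)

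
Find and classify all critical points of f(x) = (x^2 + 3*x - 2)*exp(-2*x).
f'(x) = (-2*x^2 - 4*x + 7)*exp(-2*x)

Solve f'(x) = 0:
  f'(x) = (-2*x^2 - 4*x + 7)·exp(-2*x) and exp(-2*x) > 0 for every x, so f'(x) = 0 ⇔ -2*x^2 - 4*x + 7 = 0.
  2*x^2 + 4*x - 7 = 0 has no rational roots; quadratic formula: x = (-4 ± √72)/4.
  ⇒ x = -3*sqrt(2)/2 - 1 ≈ -3.1213, -1 + 3*sqrt(2)/2 ≈ 1.1213

f''(x) = 2*(2*x^2 + 2*x - 9)*exp(-2*x)
Second-derivative test at each critical point:
  f''(-3.1213) = 4363.2556 > 0 → local minimum
  f''(1.1213) = -0.9009 < 0 → local maximum

Critical points: x = -3*sqrt(2)/2 - 1 ≈ -3.1213 (local minimum); x = -1 + 3*sqrt(2)/2 ≈ 1.1213 (local maximum)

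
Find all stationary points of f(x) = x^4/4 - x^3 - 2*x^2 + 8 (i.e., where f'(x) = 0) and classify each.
f'(x) = x*(x^2 - 3*x - 4)

Solve f'(x) = 0:
  Factor: x^3 - 3*x^2 - 4*x = x*(x - 4)*(x + 1) = 0.
  ⇒ x = -1, 0, 4

f''(x) = 3*x^2 - 6*x - 4
Second-derivative test at each critical point:
  f''(-1) = 5 > 0 → local minimum
  f''(0) = -4 < 0 → local maximum
  f''(4) = 20 > 0 → local minimum

Critical points: x = -1 (local minimum); x = 0 (local maximum); x = 4 (local minimum)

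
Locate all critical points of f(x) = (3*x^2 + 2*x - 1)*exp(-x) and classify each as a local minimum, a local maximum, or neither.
f'(x) = (-3*x^2 + 4*x + 3)*exp(-x)

Solve f'(x) = 0:
  f'(x) = (-3*x^2 + 4*x + 3)·exp(-x) and exp(-x) > 0 for every x, so f'(x) = 0 ⇔ -3*x^2 + 4*x + 3 = 0.
  3*x^2 - 4*x - 3 = 0 has no rational roots; quadratic formula: x = (4 ± √52)/6.
  ⇒ x = 2/3 - sqrt(13)/3 ≈ -0.5352, 2/3 + sqrt(13)/3 ≈ 1.8685

f''(x) = (3*x^2 - 10*x + 1)*exp(-x)
Second-derivative test at each critical point:
  f''(-0.5352) = 12.3148 > 0 → local minimum
  f''(1.8685) = -1.1131 < 0 → local maximum

Critical points: x = 2/3 - sqrt(13)/3 ≈ -0.5352 (local minimum); x = 2/3 + sqrt(13)/3 ≈ 1.8685 (local maximum)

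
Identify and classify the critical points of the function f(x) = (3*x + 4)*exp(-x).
f'(x) = (-3*x - 1)*exp(-x)

Solve f'(x) = 0:
  f'(x) = (-3*x - 1)·exp(-x) and exp(-x) > 0 for every x, so f'(x) = 0 ⇔ -3*x - 1 = 0.
  -3*x - 1 = 0.
  ⇒ x = -1/3

f''(x) = (3*x - 2)*exp(-x)
Second-derivative test at each critical point:
  f''(-1/3) = -4.1868 < 0 → local maximum

Critical points: x = -1/3 (local maximum)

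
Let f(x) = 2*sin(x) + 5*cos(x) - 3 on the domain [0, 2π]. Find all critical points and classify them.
f'(x) = -5*sin(x) + 2*cos(x)

Solve f'(x) = 0 on [0, 2π]:
  f'(x) = 0 ⇔ 2*cos(x) = 5*sin(x) ⇔ tan(x) = 2/5, i.e. x = arctan(2/5) + nπ; keep the solutions lying in [0, 2π].
  ⇒ x = atan(2/5) ≈ 0.3805, atan(2/5) + pi ≈ 3.5221

f''(x) = -2*sin(x) - 5*cos(x)
Second-derivative test at each critical point:
  f''(0.3805) = -5.3852 < 0 → local maximum
  f''(3.5221) = 5.3852 > 0 → local minimum

Critical points: x = atan(2/5) ≈ 0.3805 (local maximum); x = atan(2/5) + pi ≈ 3.5221 (local minimum)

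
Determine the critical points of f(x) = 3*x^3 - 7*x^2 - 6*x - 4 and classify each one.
f'(x) = 9*x^2 - 14*x - 6

Solve f'(x) = 0:
  9*x^2 - 14*x - 6 = 0 has no rational roots; quadratic formula: x = (14 ± √412)/18.
  ⇒ x = 7/9 - sqrt(103)/9 ≈ -0.3499, 7/9 + sqrt(103)/9 ≈ 1.9054

f''(x) = 18*x - 14
Second-derivative test at each critical point:
  f''(-0.3499) = -20.2978 < 0 → local maximum
  f''(1.9054) = 20.2978 > 0 → local minimum

Critical points: x = 7/9 - sqrt(103)/9 ≈ -0.3499 (local maximum); x = 7/9 + sqrt(103)/9 ≈ 1.9054 (local minimum)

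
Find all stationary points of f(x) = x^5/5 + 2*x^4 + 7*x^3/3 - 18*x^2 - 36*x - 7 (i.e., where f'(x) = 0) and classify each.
f'(x) = x^4 + 8*x^3 + 7*x^2 - 36*x - 36

Solve f'(x) = 0:
  Factor: x^4 + 8*x^3 + 7*x^2 - 36*x - 36 = (x - 2)*(x + 1)*(x + 3)*(x + 6) = 0.
  ⇒ x = -6, -3, -1, 2

f''(x) = 4*x^3 + 24*x^2 + 14*x - 36
Second-derivative test at each critical point:
  f''(-6) = -120 < 0 → local maximum
  f''(-3) = 30 > 0 → local minimum
  f''(-1) = -30 < 0 → local maximum
  f''(2) = 120 > 0 → local minimum

Critical points: x = -6 (local maximum); x = -3 (local minimum); x = -1 (local maximum); x = 2 (local minimum)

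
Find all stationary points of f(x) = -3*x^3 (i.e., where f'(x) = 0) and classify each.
f'(x) = -9*x^2

Solve f'(x) = 0:
  ⇒ x = 0

f''(x) = -18*x
Second-derivative test at each critical point:
  f''(0) = 0, so the second-derivative test is inconclusive; use the first-derivative test: f'(-1/4) = -0.5625, f'(1/4) = -0.5625 — f' is negative on both sides (no sign change) → neither a local maximum nor a local minimum

Critical points: x = 0 (neither)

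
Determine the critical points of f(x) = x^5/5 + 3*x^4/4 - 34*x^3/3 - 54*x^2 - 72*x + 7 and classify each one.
f'(x) = x^4 + 3*x^3 - 34*x^2 - 108*x - 72

Solve f'(x) = 0:
  Factor: x^4 + 3*x^3 - 34*x^2 - 108*x - 72 = (x - 6)*(x + 1)*(x + 2)*(x + 6) = 0.
  ⇒ x = -6, -2, -1, 6

f''(x) = 4*x^3 + 9*x^2 - 68*x - 108
Second-derivative test at each critical point:
  f''(-6) = -240 < 0 → local maximum
  f''(-2) = 32 > 0 → local minimum
  f''(-1) = -35 < 0 → local maximum
  f''(6) = 672 > 0 → local minimum

Critical points: x = -6 (local maximum); x = -2 (local minimum); x = -1 (local maximum); x = 6 (local minimum)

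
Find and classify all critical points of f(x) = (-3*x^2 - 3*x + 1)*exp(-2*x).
f'(x) = (6*x^2 - 5)*exp(-2*x)

Solve f'(x) = 0:
  f'(x) = (6*x^2 - 5)·exp(-2*x) and exp(-2*x) > 0 for every x, so f'(x) = 0 ⇔ 6*x^2 - 5 = 0.
  6*x^2 - 5 = 0 has no rational roots; quadratic formula: x = (0 ± √120)/12.
  ⇒ x = -sqrt(30)/6 ≈ -0.9129, sqrt(30)/6 ≈ 0.9129

f''(x) = 2*(-6*x^2 + 6*x + 5)*exp(-2*x)
Second-derivative test at each critical point:
  f''(-0.9129) = -67.9986 < 0 → local maximum
  f''(0.9129) = 1.7647 > 0 → local minimum

Critical points: x = -sqrt(30)/6 ≈ -0.9129 (local maximum); x = sqrt(30)/6 ≈ 0.9129 (local minimum)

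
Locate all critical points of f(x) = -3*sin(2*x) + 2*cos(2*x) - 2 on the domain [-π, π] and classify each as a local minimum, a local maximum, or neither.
f'(x) = -4*sin(2*x) - 6*cos(2*x)

Solve f'(x) = 0 on [-π, π]:
  f'(x) = 0 ⇔ -3*cos(2*x) = 2*sin(2*x) ⇔ tan(2*x) = -3/2, i.e. 2*x = arctan(-3/2) + nπ; keep the solutions lying in [-π, π].
  ⇒ x = -pi/2 - atan(3/2)/2 ≈ -2.0622, -atan(3/2)/2 ≈ -0.4914, -atan(3/2)/2 + pi/2 ≈ 1.0794, pi - atan(3/2)/2 ≈ 2.6502

f''(x) = 12*sin(2*x) - 8*cos(2*x)
Second-derivative test at each critical point:
  f''(-2.0622) = 14.4222 > 0 → local minimum
  f''(-0.4914) = -14.4222 < 0 → local maximum
  f''(1.0794) = 14.4222 > 0 → local minimum
  f''(2.6502) = -14.4222 < 0 → local maximum

Critical points: x = -pi/2 - atan(3/2)/2 ≈ -2.0622 (local minimum); x = -atan(3/2)/2 ≈ -0.4914 (local maximum); x = -atan(3/2)/2 + pi/2 ≈ 1.0794 (local minimum); x = pi - atan(3/2)/2 ≈ 2.6502 (local maximum)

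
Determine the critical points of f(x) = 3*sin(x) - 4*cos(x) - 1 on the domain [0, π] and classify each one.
f'(x) = 4*sin(x) + 3*cos(x)

Solve f'(x) = 0 on [0, π]:
  f'(x) = 0 ⇔ 3*cos(x) = -4*sin(x) ⇔ tan(x) = -3/4, i.e. x = arctan(-3/4) + nπ; keep the solutions lying in [0, π].
  ⇒ x = pi - atan(3/4) ≈ 2.4981

f''(x) = -3*sin(x) + 4*cos(x)
Second-derivative test at each critical point:
  f''(2.4981) = -5 < 0 → local maximum

Critical points: x = pi - atan(3/4) ≈ 2.4981 (local maximum)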